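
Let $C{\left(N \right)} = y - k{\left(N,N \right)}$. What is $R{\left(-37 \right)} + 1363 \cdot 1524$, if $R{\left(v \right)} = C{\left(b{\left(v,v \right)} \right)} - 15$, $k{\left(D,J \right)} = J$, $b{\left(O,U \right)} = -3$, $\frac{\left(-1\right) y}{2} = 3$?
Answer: $2077194$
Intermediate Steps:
$y = -6$ ($y = \left(-2\right) 3 = -6$)
$C{\left(N \right)} = -6 - N$
$R{\left(v \right)} = -18$ ($R{\left(v \right)} = \left(-6 - -3\right) - 15 = \left(-6 + 3\right) - 15 = -3 - 15 = -18$)
$R{\left(-37 \right)} + 1363 \cdot 1524 = -18 + 1363 \cdot 1524 = -18 + 2077212 = 2077194$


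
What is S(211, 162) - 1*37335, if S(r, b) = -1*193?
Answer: -37528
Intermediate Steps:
S(r, b) = -193
S(211, 162) - 1*37335 = -193 - 1*37335 = -193 - 37335 = -37528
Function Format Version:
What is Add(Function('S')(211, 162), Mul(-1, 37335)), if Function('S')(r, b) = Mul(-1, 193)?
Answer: -37528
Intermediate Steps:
Function('S')(r, b) = -193
Add(Function('S')(211, 162), Mul(-1, 37335)) = Add(-193, Mul(-1, 37335)) = Add(-193, -37335) = -37528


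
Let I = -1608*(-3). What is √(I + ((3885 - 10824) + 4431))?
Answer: 2*√579 ≈ 48.125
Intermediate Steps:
I = 4824
√(I + ((3885 - 10824) + 4431)) = √(4824 + ((3885 - 10824) + 4431)) = √(4824 + (-6939 + 4431)) = √(4824 - 2508) = √2316 = 2*√579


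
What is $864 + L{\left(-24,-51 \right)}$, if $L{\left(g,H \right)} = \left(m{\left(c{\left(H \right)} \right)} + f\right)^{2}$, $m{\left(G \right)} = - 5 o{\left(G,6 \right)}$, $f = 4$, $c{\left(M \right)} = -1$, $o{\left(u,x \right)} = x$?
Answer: $1540$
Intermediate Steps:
$m{\left(G \right)} = -30$ ($m{\left(G \right)} = \left(-5\right) 6 = -30$)
$L{\left(g,H \right)} = 676$ ($L{\left(g,H \right)} = \left(-30 + 4\right)^{2} = \left(-26\right)^{2} = 676$)
$864 + L{\left(-24,-51 \right)} = 864 + 676 = 1540$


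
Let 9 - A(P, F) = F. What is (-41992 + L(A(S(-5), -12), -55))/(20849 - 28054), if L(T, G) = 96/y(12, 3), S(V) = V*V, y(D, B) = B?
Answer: 8392/1441 ≈ 5.8237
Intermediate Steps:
S(V) = V²
A(P, F) = 9 - F
L(T, G) = 32 (L(T, G) = 96/3 = 96*(⅓) = 32)
(-41992 + L(A(S(-5), -12), -55))/(20849 - 28054) = (-41992 + 32)/(20849 - 28054) = -41960/(-7205) = -41960*(-1/7205) = 8392/1441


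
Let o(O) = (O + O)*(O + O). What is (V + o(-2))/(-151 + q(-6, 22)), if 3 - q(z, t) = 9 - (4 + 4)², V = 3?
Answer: -19/93 ≈ -0.20430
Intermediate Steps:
o(O) = 4*O² (o(O) = (2*O)*(2*O) = 4*O²)
q(z, t) = 58 (q(z, t) = 3 - (9 - (4 + 4)²) = 3 - (9 - 1*8²) = 3 - (9 - 1*64) = 3 - (9 - 64) = 3 - 1*(-55) = 3 + 55 = 58)
(V + o(-2))/(-151 + q(-6, 22)) = (3 + 4*(-2)²)/(-151 + 58) = (3 + 4*4)/(-93) = (3 + 16)*(-1/93) = 19*(-1/93) = -19/93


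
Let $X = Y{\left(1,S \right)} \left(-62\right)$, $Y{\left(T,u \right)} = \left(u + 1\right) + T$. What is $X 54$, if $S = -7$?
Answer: $16740$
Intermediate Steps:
$Y{\left(T,u \right)} = 1 + T + u$ ($Y{\left(T,u \right)} = \left(1 + u\right) + T = 1 + T + u$)
$X = 310$ ($X = \left(1 + 1 - 7\right) \left(-62\right) = \left(-5\right) \left(-62\right) = 310$)
$X 54 = 310 \cdot 54 = 16740$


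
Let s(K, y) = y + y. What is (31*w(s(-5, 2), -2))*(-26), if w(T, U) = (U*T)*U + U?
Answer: -11284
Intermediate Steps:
s(K, y) = 2*y
w(T, U) = U + T*U**2 (w(T, U) = (T*U)*U + U = T*U**2 + U = U + T*U**2)
(31*w(s(-5, 2), -2))*(-26) = (31*(-2*(1 + (2*2)*(-2))))*(-26) = (31*(-2*(1 + 4*(-2))))*(-26) = (31*(-2*(1 - 8)))*(-26) = (31*(-2*(-7)))*(-26) = (31*14)*(-26) = 434*(-26) = -11284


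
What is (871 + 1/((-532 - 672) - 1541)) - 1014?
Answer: -392536/2745 ≈ -143.00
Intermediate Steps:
(871 + 1/((-532 - 672) - 1541)) - 1014 = (871 + 1/(-1204 - 1541)) - 1014 = (871 + 1/(-2745)) - 1014 = (871 - 1/2745) - 1014 = 2390894/2745 - 1014 = -392536/2745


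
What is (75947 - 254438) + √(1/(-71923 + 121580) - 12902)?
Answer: -178491 + I*√31813979257741/49657 ≈ -1.7849e+5 + 113.59*I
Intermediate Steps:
(75947 - 254438) + √(1/(-71923 + 121580) - 12902) = -178491 + √(1/49657 - 12902) = -178491 + √(-640674613/49657) = -178491 + I*√31813979257741/49657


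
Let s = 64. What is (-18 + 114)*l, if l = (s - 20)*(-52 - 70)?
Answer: -515328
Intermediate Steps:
l = -5368 (l = (64 - 20)*(-52 - 70) = 44*(-122) = -5368)
(-18 + 114)*l = (-18 + 114)*(-5368) = 96*(-5368) = -515328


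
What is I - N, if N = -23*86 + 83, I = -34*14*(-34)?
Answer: 18079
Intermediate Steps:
I = 16184 (I = -476*(-34) = 16184)
N = -1895 (N = -1978 + 83 = -1895)
I - N = 16184 - 1*(-1895) = 16184 + 1895 = 18079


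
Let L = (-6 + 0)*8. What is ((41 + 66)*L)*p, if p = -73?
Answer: 374928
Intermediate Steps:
L = -48 (L = -6*8 = -48)
((41 + 66)*L)*p = ((41 + 66)*(-48))*(-73) = (107*(-48))*(-73) = -5136*(-73) = 374928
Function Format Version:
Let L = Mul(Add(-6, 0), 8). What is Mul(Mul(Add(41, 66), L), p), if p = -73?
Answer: 374928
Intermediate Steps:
L = -48 (L = Mul(-6, 8) = -48)
Mul(Mul(Add(41, 66), L), p) = Mul(Mul(Add(41, 66), -48), -73) = Mul(Mul(107, -48), -73) = Mul(-5136, -73) = 374928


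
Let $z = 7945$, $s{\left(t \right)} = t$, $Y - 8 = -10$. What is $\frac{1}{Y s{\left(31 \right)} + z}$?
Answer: $\frac{1}{7883} \approx 0.00012686$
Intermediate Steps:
$Y = -2$ ($Y = 8 - 10 = -2$)
$\frac{1}{Y s{\left(31 \right)} + z} = \frac{1}{\left(-2\right) 31 + 7945} = \frac{1}{-62 + 7945} = \frac{1}{7883}$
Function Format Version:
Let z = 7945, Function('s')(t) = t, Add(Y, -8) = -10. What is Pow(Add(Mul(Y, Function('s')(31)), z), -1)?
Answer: Rational(1, 7883) ≈ 0.00012686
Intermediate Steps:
Y = -2 (Y = Add(8, -10) = -2)
Pow(Add(Mul(Y, Function('s')(31)), z), -1) = Pow(Add(Mul(-2, 31), 7945), -1) = Pow(Add(-62, 7945), -1) = Pow(7883, -1) = Rational(1, 7883)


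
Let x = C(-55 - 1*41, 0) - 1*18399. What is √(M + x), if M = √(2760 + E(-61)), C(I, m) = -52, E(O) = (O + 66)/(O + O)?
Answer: √(-274624684 + 122*√41079230)/122 ≈ 135.64*I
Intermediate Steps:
E(O) = (66 + O)/(2*O) (E(O) = (66 + O)/((2*O)) = (66 + O)*(1/(2*O)) = (66 + O)/(2*O))
x = -18451 (x = -52 - 1*18399 = -52 - 18399 = -18451)
M = √41079230/122 (M = √(2760 + (½)*(66 - 61)/(-61)) = √(2760 + (½)*(-1/61)*5) = √(2760 - 5/122) = √(336715/122) = √41079230/122 ≈ 52.535)
√(M + x) = √(√41079230/122 - 18451) = √(-18451 + √41079230/122)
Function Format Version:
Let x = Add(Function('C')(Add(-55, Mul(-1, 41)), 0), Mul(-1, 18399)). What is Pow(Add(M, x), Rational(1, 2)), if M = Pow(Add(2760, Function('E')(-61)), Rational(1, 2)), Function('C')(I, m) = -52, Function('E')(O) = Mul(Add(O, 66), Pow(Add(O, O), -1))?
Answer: Mul(Rational(1, 122), Pow(Add(-274624684, Mul(122, Pow(41079230, Rational(1, 2)))), Rational(1, 2))) ≈ Mul(135.64, I)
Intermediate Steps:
Function('E')(O) = Mul(Rational(1, 2), Pow(O, -1), Add(66, O)) (Function('E')(O) = Mul(Add(66, O), Pow(Mul(2, O), -1)) = Mul(Add(66, O), Mul(Rational(1, 2), Pow(O, -1))) = Mul(Rational(1, 2), Pow(O, -1), Add(66, O)))
x = -18451 (x = Add(-52, Mul(-1, 18399)) = Add(-52, -18399) = -18451)
M = Mul(Rational(1, 122), Pow(41079230, Rational(1, 2))) (M = Pow(Add(2760, Mul(Rational(1, 2), Pow(-61, -1), Add(66, -61))), Rational(1, 2)) = Pow(Add(2760, Mul(Rational(1, 2), Rational(-1, 61), 5)), Rational(1, 2)) = Pow(Add(2760, Rational(-5, 122)), Rational(1, 2)) = Pow(Rational(336715, 122), Rational(1, 2)) = Mul(Rational(1, 122), Pow(41079230, Rational(1, 2))) ≈ 52.535)
Pow(Add(M, x), Rational(1, 2)) = Pow(Add(Mul(Rational(1, 122), Pow(41079230, Rational(1, 2))), -18451), Rational(1, 2)) = Pow(Add(-18451, Mul(Rational(1, 122), Pow(41079230, Rational(1, 2)))), Rational(1, 2))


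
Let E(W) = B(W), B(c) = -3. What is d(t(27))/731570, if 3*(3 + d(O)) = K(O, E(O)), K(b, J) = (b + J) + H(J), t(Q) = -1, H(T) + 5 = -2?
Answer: -2/219471 ≈ -9.1128e-6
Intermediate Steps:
H(T) = -7 (H(T) = -5 - 2 = -7)
E(W) = -3
K(b, J) = -7 + J + b (K(b, J) = (b + J) - 7 = (J + b) - 7 = -7 + J + b)
d(O) = -19/3 + O/3 (d(O) = -3 + (-7 - 3 + O)/3 = -3 + (-10 + O)/3 = -3 + (-10/3 + O/3) = -19/3 + O/3)
d(t(27))/731570 = (-19/3 + (⅓)*(-1))/731570 = (-19/3 - ⅓)*(1/731570) = -20/3*1/731570 = -2/219471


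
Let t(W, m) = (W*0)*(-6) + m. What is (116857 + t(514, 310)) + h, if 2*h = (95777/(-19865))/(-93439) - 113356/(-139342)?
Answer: 30304394362716041487/258641845846370 ≈ 1.1717e+5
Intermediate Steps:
t(W, m) = m (t(W, m) = 0*(-6) + m = 0 + m = m)
h = 105210434407697/258641845846370 (h = ((95777/(-19865))/(-93439) - 113356/(-139342))/2 = ((95777*(-1/19865))*(-1/93439) - 113356*(-1/139342))/2 = (-95777/19865*(-1/93439) + 56678/69671)/2 = (95777/1856165735 + 56678/69671)/2 = (1/2)*(105210434407697/129320922923185) = 105210434407697/258641845846370 ≈ 0.40678)
(116857 + t(514, 310)) + h = (116857 + 310) + 105210434407697/258641845846370 = 117167 + 105210434407697/258641845846370 = 30304394362716041487/258641845846370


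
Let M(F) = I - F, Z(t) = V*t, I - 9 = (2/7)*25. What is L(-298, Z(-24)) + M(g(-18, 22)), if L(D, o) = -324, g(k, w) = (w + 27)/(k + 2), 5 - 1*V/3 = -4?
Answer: -34137/112 ≈ -304.79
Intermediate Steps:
V = 27 (V = 15 - 3*(-4) = 15 + 12 = 27)
I = 113/7 (I = 9 + (2/7)*25 = 9 + 50/7 = 113/7 ≈ 16.143)
g(k, w) = (27 + w)/(2 + k)
Z(t) = 27*t
M(F) = 113/7 - F
L(-298, Z(-24)) + M(g(-18, 22)) = -324 + (113/7 - (27 + 22)/(2 - 18)) = -324 + (113/7 - 49/(-16)) = -324 + (113/7 - (-1)*49/16) = -324 + (113/7 - 1*(-49/16)) = -324 + (113/7 + 49/16) = -324 + 2151/112 = -34137/112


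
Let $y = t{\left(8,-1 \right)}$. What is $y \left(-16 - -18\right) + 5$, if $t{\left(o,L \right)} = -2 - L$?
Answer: $3$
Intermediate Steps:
$y = -1$ ($y = -2 - -1 = -2 + 1 = -1$)
$y \left(-16 - -18\right) + 5 = - (-16 - -18) + 5 = - (-16 + 18) + 5 = \left(-1\right) 2 + 5 = -2 + 5 = 3$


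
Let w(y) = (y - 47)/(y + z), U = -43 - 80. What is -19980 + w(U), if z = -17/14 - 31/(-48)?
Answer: -829492500/41519 ≈ -19979.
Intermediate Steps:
U = -123
z = -191/336 (z = -17*1/14 - 31*(-1/48) = -17/14 + 31/48 = -191/336 ≈ -0.56845)
w(y) = (-47 + y)/(-191/336 + y) (w(y) = (y - 47)/(y - 191/336) = (-47 + y)/(-191/336 + y))
-19980 + w(U) = -19980 + 336*(-47 - 123)/(-191 + 336*(-123)) = -19980 + 336*(-170)/(-191 - 41328) = -19980 + 336*(-170)/(-41519) = -19980 + 336*(-1/41519)*(-170) = -19980 + 57120/41519 = -829492500/41519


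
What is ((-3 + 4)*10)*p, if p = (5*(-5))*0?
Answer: 0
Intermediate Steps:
p = 0 (p = -25*0 = 0)
((-3 + 4)*10)*p = ((-3 + 4)*10)*0 = (1*10)*0 = 10*0 = 0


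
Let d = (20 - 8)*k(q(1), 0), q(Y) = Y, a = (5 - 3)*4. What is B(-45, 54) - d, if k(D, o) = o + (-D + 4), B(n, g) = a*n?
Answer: -396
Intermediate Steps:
a = 8 (a = 2*4 = 8)
B(n, g) = 8*n
k(D, o) = 4 + o - D (k(D, o) = o + (4 - D) = 4 + o - D)
d = 36 (d = (20 - 8)*(4 + 0 - 1*1) = 12*(4 + 0 - 1) = 12*3 = 36)
B(-45, 54) - d = 8*(-45) - 1*36 = -360 - 36 = -396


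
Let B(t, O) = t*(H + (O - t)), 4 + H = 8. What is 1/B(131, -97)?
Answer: -1/29344 ≈ -3.4078e-5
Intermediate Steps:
H = 4 (H = -4 + 8 = 4)
B(t, O) = t*(4 + O - t) (B(t, O) = t*(4 + (O - t)) = t*(4 + O - t))
1/B(131, -97) = 1/(131*(4 - 97 - 1*131)) = 1/(131*(4 - 97 - 131)) = 1/(131*(-224)) = 1/(-29344) = -1/29344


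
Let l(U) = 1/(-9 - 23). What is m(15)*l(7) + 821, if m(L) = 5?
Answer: 26267/32 ≈ 820.84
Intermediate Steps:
l(U) = -1/32 (l(U) = 1/(-32) = -1/32)
m(15)*l(7) + 821 = 5*(-1/32) + 821 = -5/32 + 821 = 26267/32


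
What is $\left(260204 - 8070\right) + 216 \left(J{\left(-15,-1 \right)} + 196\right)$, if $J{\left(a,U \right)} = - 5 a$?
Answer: $310670$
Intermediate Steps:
$\left(260204 - 8070\right) + 216 \left(J{\left(-15,-1 \right)} + 196\right) = \left(260204 - 8070\right) + 216 \left(\left(-5\right) \left(-15\right) + 196\right) = 252134 + 216 \left(75 + 196\right) = 252134 + 216 \cdot 271 = 252134 + 58536 = 310670$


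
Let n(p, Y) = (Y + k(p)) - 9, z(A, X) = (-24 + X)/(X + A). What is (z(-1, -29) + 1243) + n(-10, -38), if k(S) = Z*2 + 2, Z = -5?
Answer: 35693/30 ≈ 1189.8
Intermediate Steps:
k(S) = -8 (k(S) = -5*2 + 2 = -10 + 2 = -8)
z(A, X) = (-24 + X)/(A + X)
n(p, Y) = -17 + Y (n(p, Y) = (Y - 8) - 9 = (-8 + Y) - 9 = -17 + Y)
(z(-1, -29) + 1243) + n(-10, -38) = ((-24 - 29)/(-1 - 29) + 1243) + (-17 - 38) = (-53/(-30) + 1243) - 55 = (-1/30*(-53) + 1243) - 55 = (53/30 + 1243) - 55 = 37343/30 - 55 = 35693/30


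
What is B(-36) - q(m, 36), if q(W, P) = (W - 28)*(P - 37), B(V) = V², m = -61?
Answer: 1207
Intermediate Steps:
q(W, P) = (-37 + P)*(-28 + W) (q(W, P) = (-28 + W)*(-37 + P) = (-37 + P)*(-28 + W))
B(-36) - q(m, 36) = (-36)² - (1036 - 37*(-61) - 28*36 + 36*(-61)) = 1296 - (1036 + 2257 - 1008 - 2196) = 1296 - 1*89 = 1296 - 89 = 1207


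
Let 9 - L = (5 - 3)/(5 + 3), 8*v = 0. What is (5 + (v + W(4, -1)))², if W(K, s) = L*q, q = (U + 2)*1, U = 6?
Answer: 5625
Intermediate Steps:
v = 0 (v = (⅛)*0 = 0)
L = 35/4 (L = 9 - (5 - 3)/(5 + 3) = 9 - 2/8 = 9 - 1*¼ = 9 - ¼ = 35/4 ≈ 8.7500)
q = 8 (q = (6 + 2)*1 = 8*1 = 8)
W(K, s) = 70 (W(K, s) = (35/4)*8 = 70)
(5 + (v + W(4, -1)))² = (5 + (0 + 70))² = (5 + 70)² = 75² = 5625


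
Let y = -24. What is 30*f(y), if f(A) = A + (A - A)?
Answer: -720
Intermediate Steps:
f(A) = A (f(A) = A + 0 = A)
30*f(y) = 30*(-24) = -720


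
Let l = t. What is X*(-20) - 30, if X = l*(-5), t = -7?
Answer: -730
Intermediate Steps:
l = -7
X = 35 (X = -7*(-5) = 35)
X*(-20) - 30 = 35*(-20) - 30 = -700 - 30 = -730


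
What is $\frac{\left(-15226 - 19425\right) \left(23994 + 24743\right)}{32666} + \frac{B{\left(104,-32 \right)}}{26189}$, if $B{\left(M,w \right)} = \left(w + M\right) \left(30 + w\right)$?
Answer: $- \frac{44227615679647}{855489874} \approx -51699.0$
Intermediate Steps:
$B{\left(M,w \right)} = \left(30 + w\right) \left(M + w\right)$ ($B{\left(M,w \right)} = \left(M + w\right) \left(30 + w\right) = \left(30 + w\right) \left(M + w\right)$)
$\frac{\left(-15226 - 19425\right) \left(23994 + 24743\right)}{32666} + \frac{B{\left(104,-32 \right)}}{26189} = \frac{\left(-15226 - 19425\right) \left(23994 + 24743\right)}{32666} + \frac{\left(-32\right)^{2} + 30 \cdot 104 + 30 \left(-32\right) + 104 \left(-32\right)}{26189} = \left(-34651\right) 48737 \cdot \frac{1}{32666} + \left(1024 + 3120 - 960 - 3328\right) \frac{1}{26189} = \left(-1688785787\right) \frac{1}{32666} - \frac{144}{26189} = - \frac{1688785787}{32666} - \frac{144}{26189} = - \frac{44227615679647}{855489874}$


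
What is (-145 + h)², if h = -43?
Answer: 35344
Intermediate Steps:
(-145 + h)² = (-145 - 43)² = (-188)² = 35344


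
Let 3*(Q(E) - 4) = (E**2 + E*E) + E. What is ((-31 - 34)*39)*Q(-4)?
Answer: -33800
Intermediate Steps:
Q(E) = 4 + E/3 + 2*E**2/3 (Q(E) = 4 + ((E**2 + E*E) + E)/3 = 4 + ((E**2 + E**2) + E)/3 = 4 + (2*E**2 + E)/3 = 4 + (E + 2*E**2)/3 = 4 + (E/3 + 2*E**2/3) = 4 + E/3 + 2*E**2/3)
((-31 - 34)*39)*Q(-4) = ((-31 - 34)*39)*(4 + (1/3)*(-4) + (2/3)*(-4)**2) = (-65*39)*(4 - 4/3 + (2/3)*16) = -2535*(4 - 4/3 + 32/3) = -2535*40/3 = -33800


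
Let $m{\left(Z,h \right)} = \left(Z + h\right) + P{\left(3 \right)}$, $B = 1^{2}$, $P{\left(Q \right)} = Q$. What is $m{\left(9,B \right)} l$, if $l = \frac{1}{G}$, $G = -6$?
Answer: $- \frac{13}{6} \approx -2.1667$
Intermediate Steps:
$B = 1$
$m{\left(Z,h \right)} = 3 + Z + h$ ($m{\left(Z,h \right)} = \left(Z + h\right) + 3 = 3 + Z + h$)
$l = - \frac{1}{6}$ ($l = \frac{1}{-6} = - \frac{1}{6} \approx -0.16667$)
$m{\left(9,B \right)} l = \left(3 + 9 + 1\right) \left(- \frac{1}{6}\right) = 13 \left(- \frac{1}{6}\right) = - \frac{13}{6}$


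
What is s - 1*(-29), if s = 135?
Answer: 164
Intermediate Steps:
s - 1*(-29) = 135 - 1*(-29) = 135 + 29 = 164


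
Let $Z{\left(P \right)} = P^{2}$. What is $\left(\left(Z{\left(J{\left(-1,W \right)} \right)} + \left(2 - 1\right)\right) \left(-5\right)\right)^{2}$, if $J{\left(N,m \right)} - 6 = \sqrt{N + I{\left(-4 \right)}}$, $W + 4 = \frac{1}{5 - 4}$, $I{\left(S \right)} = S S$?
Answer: $121600 + 31200 \sqrt{15} \approx 2.4244 \cdot 10^{5}$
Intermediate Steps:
$I{\left(S \right)} = S^{2}$
$W = -3$ ($W = -4 + \frac{1}{5 - 4} = -4 + 1^{-1} = -4 + 1 = -3$)
$J{\left(N,m \right)} = 6 + \sqrt{16 + N}$ ($J{\left(N,m \right)} = 6 + \sqrt{N + \left(-4\right)^{2}} = 6 + \sqrt{N + 16} = 6 + \sqrt{16 + N}$)
$\left(\left(Z{\left(J{\left(-1,W \right)} \right)} + \left(2 - 1\right)\right) \left(-5\right)\right)^{2} = \left(\left(\left(6 + \sqrt{16 - 1}\right)^{2} + \left(2 - 1\right)\right) \left(-5\right)\right)^{2} = \left(\left(\left(6 + \sqrt{15}\right)^{2} + \left(2 - 1\right)\right) \left(-5\right)\right)^{2} = \left(\left(\left(6 + \sqrt{15}\right)^{2} + 1\right) \left(-5\right)\right)^{2} = \left(\left(1 + \left(6 + \sqrt{15}\right)^{2}\right) \left(-5\right)\right)^{2} = \left(-5 - 5 \left(6 + \sqrt{15}\right)^{2}\right)^{2}$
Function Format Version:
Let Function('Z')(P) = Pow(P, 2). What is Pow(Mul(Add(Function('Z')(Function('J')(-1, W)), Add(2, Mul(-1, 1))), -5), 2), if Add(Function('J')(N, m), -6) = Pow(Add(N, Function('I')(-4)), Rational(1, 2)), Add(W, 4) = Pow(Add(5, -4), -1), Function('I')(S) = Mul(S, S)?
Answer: Add(121600, Mul(31200, Pow(15, Rational(1, 2)))) ≈ 2.4244e+5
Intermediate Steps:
Function('I')(S) = Pow(S, 2)
W = -3 (W = Add(-4, Pow(Add(5, -4), -1)) = Add(-4, Pow(1, -1)) = Add(-4, 1) = -3)
Function('J')(N, m) = Add(6, Pow(Add(16, N), Rational(1, 2))) (Function('J')(N, m) = Add(6, Pow(Add(N, Pow(-4, 2)), Rational(1, 2))) = Add(6, Pow(Add(N, 16), Rational(1, 2))) = Add(6, Pow(Add(16, N), Rational(1, 2))))
Pow(Mul(Add(Function('Z')(Function('J')(-1, W)), Add(2, Mul(-1, 1))), -5), 2) = Pow(Mul(Add(Pow(Add(6, Pow(Add(16, -1), Rational(1, 2))), 2), Add(2, Mul(-1, 1))), -5), 2) = Pow(Mul(Add(Pow(Add(6, Pow(15, Rational(1, 2))), 2), Add(2, -1)), -5), 2) = Pow(Mul(Add(Pow(Add(6, Pow(15, Rational(1, 2))), 2), 1), -5), 2) = Pow(Mul(Add(1, Pow(Add(6, Pow(15, Rational(1, 2))), 2)), -5), 2) = Pow(Add(-5, Mul(-5, Pow(Add(6, Pow(15, Rational(1, 2))), 2))), 2)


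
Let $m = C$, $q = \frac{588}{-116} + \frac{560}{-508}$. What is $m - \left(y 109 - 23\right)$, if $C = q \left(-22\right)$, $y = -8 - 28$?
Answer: $\frac{15036839}{3683} \approx 4082.8$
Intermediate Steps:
$y = -36$ ($y = -8 - 28 = -36$)
$q = - \frac{22729}{3683}$ ($q = 588 \left(- \frac{1}{116}\right) + 560 \left(- \frac{1}{508}\right) = - \frac{147}{29} - \frac{140}{127} = - \frac{22729}{3683} \approx -6.1713$)
$C = \frac{500038}{3683}$ ($C = \left(- \frac{22729}{3683}\right) \left(-22\right) = \frac{500038}{3683} \approx 135.77$)
$m = \frac{500038}{3683} \approx 135.77$
$m - \left(y 109 - 23\right) = \frac{500038}{3683} - \left(\left(-36\right) 109 - 23\right) = \frac{500038}{3683} - \left(-3924 - 23\right) = \frac{500038}{3683} - -3947 = \frac{500038}{3683} + 3947 = \frac{15036839}{3683}$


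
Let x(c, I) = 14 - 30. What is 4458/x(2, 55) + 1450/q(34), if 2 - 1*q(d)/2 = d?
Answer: -9641/32 ≈ -301.28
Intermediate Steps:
q(d) = 4 - 2*d
x(c, I) = -16
4458/x(2, 55) + 1450/q(34) = 4458/(-16) + 1450/(4 - 2*34) = 4458*(-1/16) + 1450/(4 - 68) = -2229/8 + 1450/(-64) = -2229/8 + 1450*(-1/64) = -2229/8 - 725/32 = -9641/32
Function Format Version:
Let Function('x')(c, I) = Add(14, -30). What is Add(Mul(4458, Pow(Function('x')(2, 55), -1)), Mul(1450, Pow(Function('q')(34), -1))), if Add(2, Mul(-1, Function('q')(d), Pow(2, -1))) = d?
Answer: Rational(-9641, 32) ≈ -301.28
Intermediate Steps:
Function('q')(d) = Add(4, Mul(-2, d))
Function('x')(c, I) = -16
Add(Mul(4458, Pow(Function('x')(2, 55), -1)), Mul(1450, Pow(Function('q')(34), -1))) = Add(Mul(4458, Pow(-16, -1)), Mul(1450, Pow(Add(4, Mul(-2, 34)), -1))) = Add(Mul(4458, Rational(-1, 16)), Mul(1450, Pow(Add(4, -68), -1))) = Add(Rational(-2229, 8), Mul(1450, Pow(-64, -1))) = Add(Rational(-2229, 8), Mul(1450, Rational(-1, 64))) = Add(Rational(-2229, 8), Rational(-725, 32)) = Rational(-9641, 32)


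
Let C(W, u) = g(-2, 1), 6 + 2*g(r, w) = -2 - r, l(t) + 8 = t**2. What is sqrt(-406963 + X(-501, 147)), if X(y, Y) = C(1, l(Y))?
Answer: I*sqrt(406966) ≈ 637.94*I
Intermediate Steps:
l(t) = -8 + t**2
g(r, w) = -4 - r/2 (g(r, w) = -3 + (-2 - r)/2 = -3 + (-1 - r/2) = -4 - r/2)
C(W, u) = -3 (C(W, u) = -4 - 1/2*(-2) = -4 + 1 = -3)
X(y, Y) = -3
sqrt(-406963 + X(-501, 147)) = sqrt(-406963 - 3) = sqrt(-406966) = I*sqrt(406966)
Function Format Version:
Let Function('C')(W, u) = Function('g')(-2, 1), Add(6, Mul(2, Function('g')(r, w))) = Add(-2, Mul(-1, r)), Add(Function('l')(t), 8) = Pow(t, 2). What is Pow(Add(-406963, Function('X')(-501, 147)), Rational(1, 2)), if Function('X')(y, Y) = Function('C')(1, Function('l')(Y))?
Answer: Mul(I, Pow(406966, Rational(1, 2))) ≈ Mul(637.94, I)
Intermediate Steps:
Function('l')(t) = Add(-8, Pow(t, 2))
Function('g')(r, w) = Add(-4, Mul(Rational(-1, 2), r)) (Function('g')(r, w) = Add(-3, Mul(Rational(1, 2), Add(-2, Mul(-1, r)))) = Add(-3, Add(-1, Mul(Rational(-1, 2), r))) = Add(-4, Mul(Rational(-1, 2), r)))
Function('C')(W, u) = -3 (Function('C')(W, u) = Add(-4, Mul(Rational(-1, 2), -2)) = Add(-4, 1) = -3)
Function('X')(y, Y) = -3
Pow(Add(-406963, Function('X')(-501, 147)), Rational(1, 2)) = Pow(Add(-406963, -3), Rational(1, 2)) = Pow(-406966, Rational(1, 2)) = Mul(I, Pow(406966, Rational(1, 2)))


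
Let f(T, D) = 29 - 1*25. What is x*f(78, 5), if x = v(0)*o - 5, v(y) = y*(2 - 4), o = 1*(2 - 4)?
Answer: -20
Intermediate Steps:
f(T, D) = 4 (f(T, D) = 29 - 25 = 4)
o = -2 (o = 1*(-2) = -2)
v(y) = -2*y (v(y) = y*(-2) = -2*y)
x = -5 (x = -2*0*(-2) - 5 = 0*(-2) - 5 = 0 - 5 = -5)
x*f(78, 5) = -5*4 = -20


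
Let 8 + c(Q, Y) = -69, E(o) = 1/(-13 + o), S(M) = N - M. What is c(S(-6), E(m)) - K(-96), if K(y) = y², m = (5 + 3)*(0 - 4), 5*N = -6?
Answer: -9293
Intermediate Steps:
N = -6/5 (N = (⅕)*(-6) = -6/5 ≈ -1.2000)
S(M) = -6/5 - M
m = -32 (m = 8*(-4) = -32)
c(Q, Y) = -77 (c(Q, Y) = -8 - 69 = -77)
c(S(-6), E(m)) - K(-96) = -77 - 1*(-96)² = -77 - 1*9216 = -77 - 9216 = -9293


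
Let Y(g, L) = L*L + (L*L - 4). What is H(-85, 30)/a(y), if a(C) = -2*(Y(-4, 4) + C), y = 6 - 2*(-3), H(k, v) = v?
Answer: -3/8 ≈ -0.37500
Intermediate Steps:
Y(g, L) = -4 + 2*L² (Y(g, L) = L² + (L² - 4) = L² + (-4 + L²) = -4 + 2*L²)
y = 12 (y = 6 + 6 = 12)
a(C) = -56 - 2*C (a(C) = -2*((-4 + 2*4²) + C) = -2*((-4 + 2*16) + C) = -2*((-4 + 32) + C) = -2*(28 + C) = -56 - 2*C)
H(-85, 30)/a(y) = 30/(-56 - 2*12) = 30/(-56 - 24) = 30/(-80) = 30*(-1/80) = -3/8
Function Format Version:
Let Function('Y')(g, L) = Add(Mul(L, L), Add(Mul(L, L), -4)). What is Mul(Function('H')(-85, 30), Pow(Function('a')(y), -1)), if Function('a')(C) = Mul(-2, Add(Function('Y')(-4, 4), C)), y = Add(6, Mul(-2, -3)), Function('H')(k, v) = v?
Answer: Rational(-3, 8) ≈ -0.37500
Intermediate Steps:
Function('Y')(g, L) = Add(-4, Mul(2, Pow(L, 2))) (Function('Y')(g, L) = Add(Pow(L, 2), Add(Pow(L, 2), -4)) = Add(Pow(L, 2), Add(-4, Pow(L, 2))) = Add(-4, Mul(2, Pow(L, 2))))
y = 12 (y = Add(6, 6) = 12)
Function('a')(C) = Add(-56, Mul(-2, C)) (Function('a')(C) = Mul(-2, Add(Add(-4, Mul(2, Pow(4, 2))), C)) = Mul(-2, Add(Add(-4, Mul(2, 16)), C)) = Mul(-2, Add(Add(-4, 32), C)) = Mul(-2, Add(28, C)) = Add(-56, Mul(-2, C)))
Mul(Function('H')(-85, 30), Pow(Function('a')(y), -1)) = Mul(30, Pow(Add(-56, Mul(-2, 12)), -1)) = Mul(30, Pow(Add(-56, -24), -1)) = Mul(30, Pow(-80, -1)) = Mul(30, Rational(-1, 80)) = Rational(-3, 8)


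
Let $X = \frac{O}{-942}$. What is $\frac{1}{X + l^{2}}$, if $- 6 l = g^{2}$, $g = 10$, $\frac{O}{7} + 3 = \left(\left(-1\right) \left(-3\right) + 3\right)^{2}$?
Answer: $\frac{2826}{784307} \approx 0.0036032$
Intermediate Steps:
$O = 231$ ($O = -21 + 7 \left(\left(-1\right) \left(-3\right) + 3\right)^{2} = -21 + 7 \left(3 + 3\right)^{2} = -21 + 7 \cdot 6^{2} = -21 + 7 \cdot 36 = -21 + 252 = 231$)
$X = - \frac{77}{314}$ ($X = \frac{1}{-942} \cdot 231 = \left(- \frac{1}{942}\right) 231 = - \frac{77}{314} \approx -0.24522$)
$l = - \frac{50}{3}$ ($l = - \frac{10^{2}}{6} = \left(- \frac{1}{6}\right) 100 = - \frac{50}{3} \approx -16.667$)
$\frac{1}{X + l^{2}} = \frac{1}{- \frac{77}{314} + \left(- \frac{50}{3}\right)^{2}} = \frac{1}{- \frac{77}{314} + \frac{2500}{9}} = \frac{1}{\frac{784307}{2826}} = \frac{2826}{784307}$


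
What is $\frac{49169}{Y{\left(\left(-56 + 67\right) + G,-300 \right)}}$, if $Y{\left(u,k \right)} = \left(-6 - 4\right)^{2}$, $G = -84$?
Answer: $\frac{49169}{100} \approx 491.69$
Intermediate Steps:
$Y{\left(u,k \right)} = 100$ ($Y{\left(u,k \right)} = \left(-10\right)^{2} = 100$)
$\frac{49169}{Y{\left(\left(-56 + 67\right) + G,-300 \right)}} = \frac{49169}{100}$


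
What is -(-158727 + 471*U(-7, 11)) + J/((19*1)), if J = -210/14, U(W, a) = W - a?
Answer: 3176880/19 ≈ 1.6720e+5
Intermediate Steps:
J = -15 (J = -210*1/14 = -15)
-(-158727 + 471*U(-7, 11)) + J/((19*1)) = -(-162024 - 5181) - 15/(19*1) = -471/(1/((-7 - 11) - 337)) - 15/19 = -471/(1/(-18 - 337)) - 15*1/19 = -471/(1/(-355)) - 15/19 = -471/(-1/355) - 15/19 = -471*(-355) - 15/19 = 167205 - 15/19 = 3176880/19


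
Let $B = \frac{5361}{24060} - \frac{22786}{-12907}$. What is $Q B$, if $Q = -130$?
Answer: $- \frac{2675510877}{10351414} \approx -258.47$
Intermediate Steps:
$B = \frac{205808529}{103514140}$ ($B = 5361 \cdot \frac{1}{24060} - - \frac{22786}{12907} = \frac{1787}{8020} + \frac{22786}{12907} = \frac{205808529}{103514140} \approx 1.9882$)
$Q B = \left(-130\right) \frac{205808529}{103514140} = - \frac{2675510877}{10351414}$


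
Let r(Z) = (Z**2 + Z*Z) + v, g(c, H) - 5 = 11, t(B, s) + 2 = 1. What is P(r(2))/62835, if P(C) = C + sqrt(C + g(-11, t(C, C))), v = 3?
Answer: 11/62835 + sqrt(3)/20945 ≈ 0.00025776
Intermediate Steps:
t(B, s) = -1 (t(B, s) = -2 + 1 = -1)
g(c, H) = 16 (g(c, H) = 5 + 11 = 16)
r(Z) = 3 + 2*Z**2 (r(Z) = (Z**2 + Z*Z) + 3 = (Z**2 + Z**2) + 3 = 2*Z**2 + 3 = 3 + 2*Z**2)
P(C) = C + sqrt(16 + C) (P(C) = C + sqrt(C + 16) = C + sqrt(16 + C))
P(r(2))/62835 = ((3 + 2*2**2) + sqrt(16 + (3 + 2*2**2)))/62835 = ((3 + 2*4) + sqrt(16 + (3 + 2*4)))*(1/62835) = ((3 + 8) + sqrt(16 + (3 + 8)))*(1/62835) = (11 + sqrt(16 + 11))*(1/62835) = (11 + sqrt(27))*(1/62835) = (11 + 3*sqrt(3))*(1/62835) = 11/62835 + sqrt(3)/20945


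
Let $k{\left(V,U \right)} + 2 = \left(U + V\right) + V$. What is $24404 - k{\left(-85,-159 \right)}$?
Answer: $24735$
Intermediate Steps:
$k{\left(V,U \right)} = -2 + U + 2 V$ ($k{\left(V,U \right)} = -2 + \left(\left(U + V\right) + V\right) = -2 + \left(U + 2 V\right) = -2 + U + 2 V$)
$24404 - k{\left(-85,-159 \right)} = 24404 - \left(-2 - 159 + 2 \left(-85\right)\right) = 24404 - \left(-2 - 159 - 170\right) = 24404 - -331 = 24404 + 331 = 24735$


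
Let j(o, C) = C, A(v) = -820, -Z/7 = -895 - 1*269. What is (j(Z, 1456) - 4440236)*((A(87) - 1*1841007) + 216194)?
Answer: 7215827247740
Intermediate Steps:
Z = 8148 (Z = -7*(-895 - 1*269) = -7*(-895 - 269) = -7*(-1164) = 8148)
(j(Z, 1456) - 4440236)*((A(87) - 1*1841007) + 216194) = (1456 - 4440236)*((-820 - 1*1841007) + 216194) = -4438780*((-820 - 1841007) + 216194) = -4438780*(-1841827 + 216194) = -4438780*(-1625633) = 7215827247740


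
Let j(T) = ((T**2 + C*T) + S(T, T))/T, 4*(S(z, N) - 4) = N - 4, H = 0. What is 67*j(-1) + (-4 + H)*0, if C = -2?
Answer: -1541/4 ≈ -385.25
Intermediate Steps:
S(z, N) = 3 + N/4 (S(z, N) = 4 + (N - 4)/4 = 4 + (-4 + N)/4 = 4 + (-1 + N/4) = 3 + N/4)
j(T) = (3 + T**2 - 7*T/4)/T (j(T) = ((T**2 - 2*T) + (3 + T/4))/T = (3 + T**2 - 7*T/4)/T)
67*j(-1) + (-4 + H)*0 = 67*(-7/4 - 1 + 3/(-1)) + (-4 + 0)*0 = 67*(-7/4 - 1 + 3*(-1)) - 4*0 = 67*(-7/4 - 1 - 3) + 0 = 67*(-23/4) + 0 = -1541/4 + 0 = -1541/4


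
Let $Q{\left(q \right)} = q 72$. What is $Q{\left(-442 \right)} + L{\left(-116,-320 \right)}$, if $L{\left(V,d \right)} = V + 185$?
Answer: $-31755$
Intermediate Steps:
$L{\left(V,d \right)} = 185 + V$
$Q{\left(q \right)} = 72 q$
$Q{\left(-442 \right)} + L{\left(-116,-320 \right)} = 72 \left(-442\right) + \left(185 - 116\right) = -31824 + 69 = -31755$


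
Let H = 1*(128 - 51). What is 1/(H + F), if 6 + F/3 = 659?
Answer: 1/2036 ≈ 0.00049116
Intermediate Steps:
F = 1959 (F = -18 + 3*659 = -18 + 1977 = 1959)
H = 77 (H = 1*77 = 77)
1/(H + F) = 1/(77 + 1959) = 1/2036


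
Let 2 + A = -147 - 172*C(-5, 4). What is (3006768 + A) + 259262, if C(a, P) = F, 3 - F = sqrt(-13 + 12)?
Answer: 3265365 + 172*I ≈ 3.2654e+6 + 172.0*I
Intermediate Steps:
F = 3 - I (F = 3 - sqrt(-13 + 12) = 3 - sqrt(-1) = 3 - I ≈ 3.0 - 1.0*I)
C(a, P) = 3 - I
A = -665 + 172*I (A = -2 + (-147 - 172*(3 - I)) = -2 + (-147 + (-516 + 172*I)) = -2 + (-663 + 172*I) = -665 + 172*I ≈ -665.0 + 172.0*I)
(3006768 + A) + 259262 = (3006768 + (-665 + 172*I)) + 259262 = (3006103 + 172*I) + 259262 = 3265365 + 172*I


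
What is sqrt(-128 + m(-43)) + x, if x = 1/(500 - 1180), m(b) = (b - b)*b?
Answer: -1/680 + 8*I*sqrt(2) ≈ -0.0014706 + 11.314*I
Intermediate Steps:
m(b) = 0 (m(b) = 0*b = 0)
x = -1/680 (x = 1/(-680) = -1/680 ≈ -0.0014706)
sqrt(-128 + m(-43)) + x = sqrt(-128 + 0) - 1/680 = sqrt(-128) - 1/680 = 8*I*sqrt(2) - 1/680 = -1/680 + 8*I*sqrt(2)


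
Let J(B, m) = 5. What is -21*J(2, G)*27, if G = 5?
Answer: -2835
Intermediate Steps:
-21*J(2, G)*27 = -21*5*27 = -105*27 = -2835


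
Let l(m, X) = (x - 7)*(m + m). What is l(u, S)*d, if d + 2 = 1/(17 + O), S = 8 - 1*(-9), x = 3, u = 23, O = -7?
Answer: 1748/5 ≈ 349.60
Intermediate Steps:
S = 17 (S = 8 + 9 = 17)
l(m, X) = -8*m (l(m, X) = (3 - 7)*(m + m) = -8*m)
d = -19/10 (d = -2 + 1/(17 - 7) = -2 + 1/10 = -19/10 ≈ -1.9000)
l(u, S)*d = -8*23*(-19/10) = -184*(-19/10) = 1748/5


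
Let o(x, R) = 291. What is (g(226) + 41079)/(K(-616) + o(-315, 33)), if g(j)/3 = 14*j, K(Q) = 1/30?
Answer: 1517130/8731 ≈ 173.76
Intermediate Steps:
K(Q) = 1/30
g(j) = 42*j (g(j) = 3*(14*j) = 42*j)
(g(226) + 41079)/(K(-616) + o(-315, 33)) = (42*226 + 41079)/(1/30 + 291) = (9492 + 41079)/(8731/30) = 50571*(30/8731) = 1517130/8731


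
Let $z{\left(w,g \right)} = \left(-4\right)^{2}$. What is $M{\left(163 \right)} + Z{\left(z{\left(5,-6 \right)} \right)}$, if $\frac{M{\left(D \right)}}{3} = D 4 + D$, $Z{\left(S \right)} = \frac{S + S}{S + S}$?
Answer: $2446$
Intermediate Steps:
$z{\left(w,g \right)} = 16$
$Z{\left(S \right)} = 1$ ($Z{\left(S \right)} = \frac{2 S}{2 S} = 2 S \frac{1}{2 S} = 1$)
$M{\left(D \right)} = 15 D$ ($M{\left(D \right)} = 3 \left(D 4 + D\right) = 3 \left(4 D + D\right) = 3 \cdot 5 D = 15 D$)
$M{\left(163 \right)} + Z{\left(z{\left(5,-6 \right)} \right)} = 15 \cdot 163 + 1 = 2445 + 1 = 2446$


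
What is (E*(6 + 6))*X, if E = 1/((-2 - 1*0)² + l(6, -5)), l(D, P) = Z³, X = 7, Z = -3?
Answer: -84/23 ≈ -3.6522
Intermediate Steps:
l(D, P) = -27 (l(D, P) = (-3)³ = -27)
E = -1/23 (E = 1/((-2 - 1*0)² - 27) = 1/((-2 + 0)² - 27) = 1/((-2)² - 27) = 1/(4 - 27) = 1/(-23) = -1/23 ≈ -0.043478)
(E*(6 + 6))*X = -(6 + 6)/23*7 = -1/23*12*7 = -12/23*7 = -84/23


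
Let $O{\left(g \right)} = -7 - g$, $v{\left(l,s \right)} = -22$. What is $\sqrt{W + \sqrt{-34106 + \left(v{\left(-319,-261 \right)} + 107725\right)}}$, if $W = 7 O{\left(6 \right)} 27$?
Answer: $\sqrt{-2457 + \sqrt{73597}} \approx 46.752 i$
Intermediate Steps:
$W = -2457$ ($W = 7 \left(-7 - 6\right) 27 = 7 \left(-13\right) 27 = \left(-91\right) 27 = -2457$)
$\sqrt{W + \sqrt{-34106 + \left(v{\left(-319,-261 \right)} + 107725\right)}} = \sqrt{-2457 + \sqrt{-34106 + \left(-22 + 107725\right)}} = \sqrt{-2457 + \sqrt{-34106 + 107703}} = \sqrt{-2457 + \sqrt{73597}}$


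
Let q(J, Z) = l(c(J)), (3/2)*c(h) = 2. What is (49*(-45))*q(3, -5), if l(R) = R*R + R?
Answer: -6860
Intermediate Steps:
c(h) = 4/3 (c(h) = (⅔)*2 = 4/3)
l(R) = R + R² (l(R) = R² + R = R + R²)
q(J, Z) = 28/9 (q(J, Z) = 4*(1 + 4/3)/3 = (4/3)*(7/3) = 28/9)
(49*(-45))*q(3, -5) = (49*(-45))*(28/9) = -2205*28/9 = -6860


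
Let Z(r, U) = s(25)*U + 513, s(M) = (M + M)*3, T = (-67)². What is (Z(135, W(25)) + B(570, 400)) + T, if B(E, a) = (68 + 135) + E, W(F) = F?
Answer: 9525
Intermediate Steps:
T = 4489
s(M) = 6*M (s(M) = (2*M)*3 = 6*M)
B(E, a) = 203 + E
Z(r, U) = 513 + 150*U (Z(r, U) = (6*25)*U + 513 = 150*U + 513 = 513 + 150*U)
(Z(135, W(25)) + B(570, 400)) + T = ((513 + 150*25) + (203 + 570)) + 4489 = ((513 + 3750) + 773) + 4489 = (4263 + 773) + 4489 = 5036 + 4489 = 9525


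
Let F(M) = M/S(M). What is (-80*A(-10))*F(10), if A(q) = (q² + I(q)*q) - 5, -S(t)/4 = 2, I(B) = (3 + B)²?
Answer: -39500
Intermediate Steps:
S(t) = -8 (S(t) = -4*2 = -8)
A(q) = -5 + q² + q*(3 + q)² (A(q) = (q² + (3 + q)²*q) - 5 = (q² + q*(3 + q)²) - 5 = -5 + q² + q*(3 + q)²)
F(M) = -M/8 (F(M) = M/(-8) = M*(-⅛) = -M/8)
(-80*A(-10))*F(10) = (-80*(-5 + (-10)² - 10*(3 - 10)²))*(-⅛*10) = -80*(-5 + 100 - 10*(-7)²)*(-5/4) = -80*(-5 + 100 - 10*49)*(-5/4) = -80*(-5 + 100 - 490)*(-5/4) = -80*(-395)*(-5/4) = 31600*(-5/4) = -39500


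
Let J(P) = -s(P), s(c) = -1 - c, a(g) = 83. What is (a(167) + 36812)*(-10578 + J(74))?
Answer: -387508185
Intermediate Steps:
J(P) = 1 + P (J(P) = -(-1 - P) = 1 + P)
(a(167) + 36812)*(-10578 + J(74)) = (83 + 36812)*(-10578 + (1 + 74)) = 36895*(-10578 + 75) = 36895*(-10503) = -387508185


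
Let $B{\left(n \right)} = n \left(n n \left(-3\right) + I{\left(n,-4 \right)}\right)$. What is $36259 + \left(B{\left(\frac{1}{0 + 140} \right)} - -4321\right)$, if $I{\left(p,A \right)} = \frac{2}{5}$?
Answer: $\frac{111351527837}{2744000} \approx 40580.0$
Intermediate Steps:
$I{\left(p,A \right)} = \frac{2}{5}$ ($I{\left(p,A \right)} = 2 \cdot \frac{1}{5} = \frac{2}{5}$)
$B{\left(n \right)} = n \left(\frac{2}{5} - 3 n^{2}\right)$ ($B{\left(n \right)} = n \left(n n \left(-3\right) + \frac{2}{5}\right) = n \left(n^{2} \left(-3\right) + \frac{2}{5}\right) = n \left(- 3 n^{2} + \frac{2}{5}\right) = n \left(\frac{2}{5} - 3 n^{2}\right)$)
$36259 + \left(B{\left(\frac{1}{0 + 140} \right)} - -4321\right) = 36259 + \left(\frac{2 - 15 \left(\frac{1}{0 + 140}\right)^{2}}{5 \left(0 + 140\right)} - -4321\right) = 36259 + \left(\frac{2 - 15 \left(\frac{1}{140}\right)^{2}}{5 \cdot 140} + 4321\right) = 36259 + \left(\frac{1}{5} \cdot \frac{1}{140} \left(2 - \frac{15}{19600}\right) + 4321\right) = 36259 + \left(\frac{1}{5} \cdot \frac{1}{140} \left(2 - \frac{3}{3920}\right) + 4321\right) = 36259 + \left(\frac{1}{5} \cdot \frac{1}{140} \cdot \frac{7837}{3920} + 4321\right) = 36259 + \left(\frac{7837}{2744000} + 4321\right) = 36259 + \frac{11856831837}{2744000} = \frac{111351527837}{2744000}$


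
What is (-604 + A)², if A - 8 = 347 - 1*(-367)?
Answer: 13924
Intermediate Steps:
A = 722 (A = 8 + (347 - 1*(-367)) = 8 + (347 + 367) = 8 + 714 = 722)
(-604 + A)² = (-604 + 722)² = 118² = 13924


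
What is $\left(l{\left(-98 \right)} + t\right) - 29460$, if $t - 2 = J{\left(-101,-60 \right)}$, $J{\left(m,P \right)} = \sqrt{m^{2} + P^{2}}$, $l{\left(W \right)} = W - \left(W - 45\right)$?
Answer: $-29413 + \sqrt{13801} \approx -29296.0$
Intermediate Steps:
$l{\left(W \right)} = 45$ ($l{\left(W \right)} = W - \left(-45 + W\right) = 45$)
$J{\left(m,P \right)} = \sqrt{P^{2} + m^{2}}$
$t = 2 + \sqrt{13801}$ ($t = 2 + \sqrt{\left(-60\right)^{2} + \left(-101\right)^{2}} = 2 + \sqrt{3600 + 10201} = 2 + \sqrt{13801} \approx 119.48$)
$\left(l{\left(-98 \right)} + t\right) - 29460 = \left(45 + \left(2 + \sqrt{13801}\right)\right) - 29460 = \left(47 + \sqrt{13801}\right) - 29460 = -29413 + \sqrt{13801}$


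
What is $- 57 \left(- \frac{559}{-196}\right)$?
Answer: $- \frac{31863}{196} \approx -162.57$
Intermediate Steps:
$- 57 \left(- \frac{559}{-196}\right) = - 57 \left(\left(-559\right) \left(- \frac{1}{196}\right)\right) = \left(-57\right) \frac{559}{196} = - \frac{31863}{196}$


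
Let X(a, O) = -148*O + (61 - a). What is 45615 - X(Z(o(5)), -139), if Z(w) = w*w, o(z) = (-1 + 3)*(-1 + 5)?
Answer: 25046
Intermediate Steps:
o(z) = 8 (o(z) = 2*4 = 8)
Z(w) = w²
X(a, O) = 61 - a - 148*O
45615 - X(Z(o(5)), -139) = 45615 - (61 - 1*8² - 148*(-139)) = 45615 - (61 - 1*64 + 20572) = 45615 - (61 - 64 + 20572) = 45615 - 1*20569 = 45615 - 20569 = 25046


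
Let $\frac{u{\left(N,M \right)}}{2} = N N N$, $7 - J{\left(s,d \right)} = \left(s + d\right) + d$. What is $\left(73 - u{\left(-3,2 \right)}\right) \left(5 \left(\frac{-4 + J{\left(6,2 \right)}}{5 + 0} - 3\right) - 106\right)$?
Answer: $-16256$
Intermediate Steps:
$J{\left(s,d \right)} = 7 - s - 2 d$ ($J{\left(s,d \right)} = 7 - \left(\left(s + d\right) + d\right) = 7 - \left(\left(d + s\right) + d\right) = 7 - \left(s + 2 d\right) = 7 - s - 2 d$)
$u{\left(N,M \right)} = 2 N^{3}$ ($u{\left(N,M \right)} = 2 N N N = 2 N^{2} N = 2 N^{3}$)
$\left(73 - u{\left(-3,2 \right)}\right) \left(5 \left(\frac{-4 + J{\left(6,2 \right)}}{5 + 0} - 3\right) - 106\right) = \left(73 - 2 \left(-3\right)^{3}\right) \left(5 \left(\frac{-4 - 3}{5 + 0} - 3\right) - 106\right) = \left(73 - 2 \left(-27\right)\right) \left(5 \left(\frac{-4 - 3}{5} - 3\right) - 106\right) = \left(73 - -54\right) \left(5 \left(\left(-4 - 3\right) \frac{1}{5} - 3\right) - 106\right) = \left(73 + 54\right) \left(5 \left(\left(-7\right) \frac{1}{5} - 3\right) - 106\right) = 127 \left(5 \left(- \frac{7}{5} - 3\right) - 106\right) = 127 \left(5 \left(- \frac{22}{5}\right) - 106\right) = 127 \left(-22 - 106\right) = 127 \left(-128\right) = -16256$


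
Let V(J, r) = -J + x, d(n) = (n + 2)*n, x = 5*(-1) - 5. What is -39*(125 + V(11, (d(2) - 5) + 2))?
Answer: -4056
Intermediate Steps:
x = -10 (x = -5 - 5 = -10)
d(n) = n*(2 + n) (d(n) = (2 + n)*n = n*(2 + n))
V(J, r) = -10 - J (V(J, r) = -J - 10 = -10 - J)
-39*(125 + V(11, (d(2) - 5) + 2)) = -39*(125 + (-10 - 1*11)) = -39*(125 + (-10 - 11)) = -39*(125 - 21) = -39*104 = -4056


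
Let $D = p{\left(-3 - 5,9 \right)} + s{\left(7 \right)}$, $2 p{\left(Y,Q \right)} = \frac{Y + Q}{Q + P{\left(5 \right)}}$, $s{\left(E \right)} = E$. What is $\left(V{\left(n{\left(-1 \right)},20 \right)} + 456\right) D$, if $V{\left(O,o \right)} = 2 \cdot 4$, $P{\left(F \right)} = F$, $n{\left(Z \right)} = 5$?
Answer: $\frac{22852}{7} \approx 3264.6$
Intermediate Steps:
$p{\left(Y,Q \right)} = \frac{Q + Y}{2 \left(5 + Q\right)}$ ($p{\left(Y,Q \right)} = \frac{\left(Y + Q\right) \frac{1}{Q + 5}}{2} = \frac{\left(Q + Y\right) \frac{1}{5 + Q}}{2} = \frac{\frac{1}{5 + Q} \left(Q + Y\right)}{2} = \frac{Q + Y}{2 \left(5 + Q\right)}$)
$V{\left(O,o \right)} = 8$
$D = \frac{197}{28}$ ($D = \frac{9 - 8}{2 \left(5 + 9\right)} + 7 = \frac{9 - 8}{2 \cdot 14} + 7 = \frac{1}{2} \cdot \frac{1}{14} \cdot 1 + 7 = \frac{1}{28} + 7 = \frac{197}{28} \approx 7.0357$)
$\left(V{\left(n{\left(-1 \right)},20 \right)} + 456\right) D = \left(8 + 456\right) \frac{197}{28} = 464 \cdot \frac{197}{28} = \frac{22852}{7}$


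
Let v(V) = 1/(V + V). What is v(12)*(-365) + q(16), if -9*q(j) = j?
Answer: -1223/72 ≈ -16.986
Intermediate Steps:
v(V) = 1/(2*V)
q(j) = -j/9
v(12)*(-365) + q(16) = ((½)/12)*(-365) - ⅑*16 = ((½)*(1/12))*(-365) - 16/9 = (1/24)*(-365) - 16/9 = -365/24 - 16/9 = -1223/72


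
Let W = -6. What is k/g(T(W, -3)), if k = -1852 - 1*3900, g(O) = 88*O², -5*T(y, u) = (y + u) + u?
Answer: -17975/1584 ≈ -11.348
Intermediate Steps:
T(y, u) = -2*u/5 - y/5 (T(y, u) = -((y + u) + u)/5 = -((u + y) + u)/5 = -(y + 2*u)/5 = -2*u/5 - y/5)
k = -5752 (k = -1852 - 3900 = -5752)
k/g(T(W, -3)) = -5752*1/(88*(-⅖*(-3) - ⅕*(-6))²) = -5752*1/(88*(6/5 + 6/5)²) = -5752/(88*(12/5)²) = -5752/(88*(144/25)) = -5752/12672/25 = -5752*25/12672 = -17975/1584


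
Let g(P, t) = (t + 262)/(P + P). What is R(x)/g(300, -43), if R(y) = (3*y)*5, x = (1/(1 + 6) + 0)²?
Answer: 3000/3577 ≈ 0.83869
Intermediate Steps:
g(P, t) = (262 + t)/(2*P) (g(P, t) = (262 + t)/((2*P)) = (262 + t)*(1/(2*P)) = (262 + t)/(2*P))
x = 1/49 (x = (1/7 + 0)² = (⅐ + 0)² = (⅐)² = 1/49 ≈ 0.020408)
R(y) = 15*y
R(x)/g(300, -43) = (15*(1/49))/(((½)*(262 - 43)/300)) = 15/(49*(((½)*(1/300)*219))) = 15/(49*(73/200)) = (15/49)*(200/73) = 3000/3577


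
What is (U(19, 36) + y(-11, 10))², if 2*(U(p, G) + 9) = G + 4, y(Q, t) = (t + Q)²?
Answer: 144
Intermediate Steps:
y(Q, t) = (Q + t)²
U(p, G) = -7 + G/2 (U(p, G) = -9 + (G + 4)/2 = -9 + (4 + G)/2 = -9 + (2 + G/2) = -7 + G/2)
(U(19, 36) + y(-11, 10))² = ((-7 + (½)*36) + (-11 + 10)²)² = ((-7 + 18) + (-1)²)² = (11 + 1)² = 12² = 144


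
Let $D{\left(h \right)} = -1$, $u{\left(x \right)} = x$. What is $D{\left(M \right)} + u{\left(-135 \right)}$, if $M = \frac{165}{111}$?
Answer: $-136$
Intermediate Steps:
$M = \frac{55}{37}$ ($M = 165 \cdot \frac{1}{111} = \frac{55}{37} \approx 1.4865$)
$D{\left(M \right)} + u{\left(-135 \right)} = -1 - 135 = -136$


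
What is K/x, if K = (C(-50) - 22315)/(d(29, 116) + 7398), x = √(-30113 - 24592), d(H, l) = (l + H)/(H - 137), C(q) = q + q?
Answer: 161388*I*√54705/2913365833 ≈ 0.012957*I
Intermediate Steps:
C(q) = 2*q
d(H, l) = (H + l)/(-137 + H)
x = I*√54705 (x = √(-54705) = I*√54705 ≈ 233.89*I)
K = -2420820/798839 (K = (2*(-50) - 22315)/((29 + 116)/(-137 + 29) + 7398) = (-100 - 22315)/(145/(-108) + 7398) = -22415/(-1/108*145 + 7398) = -22415/(-145/108 + 7398) = -22415/798839/108 = -22415*108/798839 = -2420820/798839 ≈ -3.0304)
K/x = -2420820*(-I*√54705/54705)/798839 = -(-161388)*I*√54705/2913365833 = 161388*I*√54705/2913365833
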